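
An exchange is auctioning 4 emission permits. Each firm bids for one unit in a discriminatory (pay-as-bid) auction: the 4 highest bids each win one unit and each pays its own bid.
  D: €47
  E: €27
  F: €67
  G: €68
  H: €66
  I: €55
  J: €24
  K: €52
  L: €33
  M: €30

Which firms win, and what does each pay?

G €68, F €67, H €66, I €55

Ordering the bids: 68 (G), 67 (F), 66 (H), 55 (I), 52 (K), 47 (D), …
The 4 highest are G, F, H, I.
Each winner pays its own bid: G €68, F €67, H €66, I €55.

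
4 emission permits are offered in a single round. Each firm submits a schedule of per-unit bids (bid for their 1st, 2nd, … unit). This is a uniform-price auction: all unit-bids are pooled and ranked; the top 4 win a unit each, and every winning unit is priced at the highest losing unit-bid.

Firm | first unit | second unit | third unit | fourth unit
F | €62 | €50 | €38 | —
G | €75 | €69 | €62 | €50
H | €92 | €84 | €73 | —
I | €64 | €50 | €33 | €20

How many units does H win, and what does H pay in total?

H: 3 units, pays €207

Merging the schedules and taking the best 4: 92 (H-1), 84 (H-2), 75 (G-1), 73 (H-3)
The (k+1)-th unit-bid is €69.
H wins 3 unit(s) at €69 each.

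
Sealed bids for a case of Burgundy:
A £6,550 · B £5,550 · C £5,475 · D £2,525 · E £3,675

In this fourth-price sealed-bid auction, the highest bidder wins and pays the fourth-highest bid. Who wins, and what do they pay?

A pays £3,675

Sorting bids: 6,550 (A) > 5,550 (B) > 5,475 (C) > 3,675 (E) > 2,525 (D)
A wins; payment is bid #4 in the ranking = £3,675.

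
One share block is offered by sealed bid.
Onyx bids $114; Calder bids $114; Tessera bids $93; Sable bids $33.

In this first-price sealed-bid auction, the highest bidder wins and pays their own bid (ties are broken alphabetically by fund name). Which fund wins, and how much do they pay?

Sorting bids: 114 (Calder) > 114 (Onyx) > 93 (Tessera) > 33 (Sable)
Calder and Onyx tie at $114; tie-break gives it to Calder.
Calder has the highest bid and pays exactly that: $114.

Calder pays $114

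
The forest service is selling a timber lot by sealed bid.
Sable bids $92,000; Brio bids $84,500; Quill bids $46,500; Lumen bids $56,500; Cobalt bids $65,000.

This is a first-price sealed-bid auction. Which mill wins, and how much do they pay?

Rule: the highest bidder wins and pays their own bid.
Sorting bids: 92,000 (Sable) > 84,500 (Brio) > 65,000 (Cobalt) > 56,500 (Lumen) > 46,500 (Quill)
First-price: Sable pays what they bid, $92,000.

Sable pays $92,000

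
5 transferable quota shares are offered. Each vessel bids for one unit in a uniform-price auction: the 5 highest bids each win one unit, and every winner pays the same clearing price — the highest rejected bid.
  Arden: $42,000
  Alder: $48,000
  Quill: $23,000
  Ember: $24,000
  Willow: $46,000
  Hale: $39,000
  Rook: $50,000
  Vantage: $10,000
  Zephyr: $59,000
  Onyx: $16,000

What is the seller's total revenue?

Total revenue: $195,000

Ordering the bids: 59,000 (Zephyr), 50,000 (Rook), 48,000 (Alder), 46,000 (Willow), 42,000 (Arden), 39,000 (Hale), 24,000 (Ember), …
Winners (5 units): Zephyr, Rook, Alder, Willow, Arden.
Highest unsuccessful bid: $39,000 → clearing price.
Total revenue = 5 × $39,000 = $195,000.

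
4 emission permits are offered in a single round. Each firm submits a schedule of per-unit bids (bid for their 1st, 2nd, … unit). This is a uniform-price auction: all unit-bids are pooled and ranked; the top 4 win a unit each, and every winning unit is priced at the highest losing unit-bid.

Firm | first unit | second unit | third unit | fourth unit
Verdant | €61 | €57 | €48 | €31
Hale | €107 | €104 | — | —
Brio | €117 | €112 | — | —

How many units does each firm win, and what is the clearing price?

Brio 2, Hale 2; clearing price €61

Merging the schedules and taking the best 4: 117 (Brio-1), 112 (Brio-2), 107 (Hale-1), 104 (Hale-2)
First bid not allocated: €61.
Allocation: Brio 2, Hale 2.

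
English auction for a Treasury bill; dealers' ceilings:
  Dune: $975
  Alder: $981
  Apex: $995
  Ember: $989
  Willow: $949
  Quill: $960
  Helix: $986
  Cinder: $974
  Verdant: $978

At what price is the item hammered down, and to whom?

Rule: the price rises until one bidder remains; the winner pays the price at which the last rival dropped out.
Limits in order: 995 (Apex) > 989 (Ember) > 986 (Helix) > 981 (Alder) > 978 (Verdant) > 975 (Dune) > …
Ember is the last rival to drop out, at $989; Apex remains and wins at that price.

Apex wins at $989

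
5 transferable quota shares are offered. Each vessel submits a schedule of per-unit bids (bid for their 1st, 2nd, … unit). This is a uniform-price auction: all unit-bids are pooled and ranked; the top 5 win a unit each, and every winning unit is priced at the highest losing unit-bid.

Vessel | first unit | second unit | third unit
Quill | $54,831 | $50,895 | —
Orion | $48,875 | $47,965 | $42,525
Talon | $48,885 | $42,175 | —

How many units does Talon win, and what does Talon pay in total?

Talon: 1 unit, pays $42,525

Merging the schedules and taking the best 5: 54,831 (Quill-1), 50,895 (Quill-2), 48,885 (Talon-1), 48,875 (Orion-1), 47,965 (Orion-2)
First bid not allocated: $42,525.
Talon wins 1 unit(s) at $42,525 each.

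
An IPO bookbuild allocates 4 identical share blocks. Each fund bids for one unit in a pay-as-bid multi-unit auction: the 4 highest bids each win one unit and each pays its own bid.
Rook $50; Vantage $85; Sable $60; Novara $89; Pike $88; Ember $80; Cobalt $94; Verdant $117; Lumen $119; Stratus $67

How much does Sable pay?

Sable pays $0

Bids ranked high→low: 119 (Lumen), 117 (Verdant), 94 (Cobalt), 89 (Novara), 88 (Pike), 85 (Vantage), …
Winners (4 units): Lumen, Verdant, Cobalt, Novara.
Sable does not win → $0.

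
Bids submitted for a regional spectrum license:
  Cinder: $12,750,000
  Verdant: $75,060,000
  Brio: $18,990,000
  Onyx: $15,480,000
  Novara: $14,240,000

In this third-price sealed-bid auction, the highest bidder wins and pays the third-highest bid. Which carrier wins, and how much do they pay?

Sorting bids: 75,060,000 (Verdant) > 18,990,000 (Brio) > 15,480,000 (Onyx) > 14,240,000 (Novara) > 12,750,000 (Cinder)
Verdant wins; payment is bid #3 in the ranking = $15,480,000.

Verdant pays $15,480,000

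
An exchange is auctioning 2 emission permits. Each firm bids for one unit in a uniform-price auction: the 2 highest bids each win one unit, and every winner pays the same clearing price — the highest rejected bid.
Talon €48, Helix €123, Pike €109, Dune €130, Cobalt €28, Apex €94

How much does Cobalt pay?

Ordering the bids: 130 (Dune), 123 (Helix), 109 (Pike), 94 (Apex), …
Top 2: Dune, Helix.
Highest unsuccessful bid: €109 → clearing price.
Cobalt does not win → pays €0.

Cobalt pays €0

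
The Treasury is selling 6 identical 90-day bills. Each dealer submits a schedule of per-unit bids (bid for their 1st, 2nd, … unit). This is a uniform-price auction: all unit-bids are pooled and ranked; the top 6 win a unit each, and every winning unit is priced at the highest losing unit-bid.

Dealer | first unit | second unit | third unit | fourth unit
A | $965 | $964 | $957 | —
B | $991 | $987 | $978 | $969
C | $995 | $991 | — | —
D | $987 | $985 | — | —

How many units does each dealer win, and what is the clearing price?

B 2, C 2, D 2; clearing price $978

All unit-bids, highest first — top 6: 995 (C-1), 991 (B-1), 991 (C-2), 987 (B-2), 987 (D-1), 985 (D-2)
The (k+1)-th unit-bid is $978.
Allocation: B 2, C 2, D 2.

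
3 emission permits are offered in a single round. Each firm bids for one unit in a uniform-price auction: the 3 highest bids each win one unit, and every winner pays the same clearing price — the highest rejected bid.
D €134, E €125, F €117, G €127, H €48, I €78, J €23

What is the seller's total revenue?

Total revenue: €351

Bids ranked high→low: 134 (D), 127 (G), 125 (E), 117 (F), 78 (I), …
Top 3: D, G, E.
Highest unsuccessful bid: €117 → clearing price.
Total revenue = 3 × €117 = €351.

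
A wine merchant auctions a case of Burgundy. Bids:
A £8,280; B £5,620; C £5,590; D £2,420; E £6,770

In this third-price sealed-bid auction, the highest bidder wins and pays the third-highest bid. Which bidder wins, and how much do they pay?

Sorting bids: 8,280 (A) > 6,770 (E) > 5,620 (B) > 5,590 (C) > 2,420 (D)
A wins; payment is bid #3 in the ranking = £5,620.

A pays £5,620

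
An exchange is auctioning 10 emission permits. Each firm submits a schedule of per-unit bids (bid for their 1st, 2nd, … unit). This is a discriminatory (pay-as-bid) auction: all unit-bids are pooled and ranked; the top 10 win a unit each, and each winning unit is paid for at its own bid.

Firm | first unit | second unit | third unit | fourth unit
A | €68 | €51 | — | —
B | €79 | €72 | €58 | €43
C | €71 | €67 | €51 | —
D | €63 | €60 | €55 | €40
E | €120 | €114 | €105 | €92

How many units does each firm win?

Pooled unit-bids ranked (top 10): 120 (E-1), 114 (E-2), 105 (E-3), 92 (E-4), 79 (B-1), 72 (B-2), 71 (C-1), 68 (A-1), 67 (C-2), 63 (D-1)
Next rejected bid: €60 (not a price — pay-as-bid).
Allocation: A 1, B 2, C 2, D 1, E 4.

A 1, B 2, C 2, D 1, E 4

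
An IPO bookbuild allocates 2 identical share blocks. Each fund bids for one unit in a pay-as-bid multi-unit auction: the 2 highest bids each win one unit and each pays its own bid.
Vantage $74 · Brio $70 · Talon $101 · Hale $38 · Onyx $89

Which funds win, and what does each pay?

Talon $101, Onyx $89

Sorting: 101 (Talon), 89 (Onyx), 74 (Vantage), 70 (Brio), …
The 2 highest are Talon, Onyx.
Each winner pays its own bid: Talon $101, Onyx $89.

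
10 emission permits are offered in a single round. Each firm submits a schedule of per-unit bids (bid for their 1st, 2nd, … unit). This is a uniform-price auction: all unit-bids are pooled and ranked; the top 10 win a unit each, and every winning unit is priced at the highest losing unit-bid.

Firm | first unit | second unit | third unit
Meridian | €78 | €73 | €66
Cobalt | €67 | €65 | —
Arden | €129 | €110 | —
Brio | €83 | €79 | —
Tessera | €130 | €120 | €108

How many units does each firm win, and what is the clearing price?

Arden 2, Brio 2, Cobalt 1, Meridian 2, Tessera 3; clearing price €66

Merging the schedules and taking the best 10: 130 (Tessera-1), 129 (Arden-1), 120 (Tessera-2), 110 (Arden-2), 108 (Tessera-3), 83 (Brio-1), 79 (Brio-2), 78 (Meridian-1), 73 (Meridian-2), 67 (Cobalt-1)
Highest rejected unit-bid = €66.
Allocation: Arden 2, Brio 2, Cobalt 1, Meridian 2, Tessera 3.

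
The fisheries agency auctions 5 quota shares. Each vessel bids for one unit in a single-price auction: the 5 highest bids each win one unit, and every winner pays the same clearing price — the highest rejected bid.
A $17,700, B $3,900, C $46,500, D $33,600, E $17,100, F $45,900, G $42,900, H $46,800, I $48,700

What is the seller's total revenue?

Sorting: 48,700 (I), 46,800 (H), 46,500 (C), 45,900 (F), 42,900 (G), 33,600 (D), 17,700 (A), …
Winners (5 units): I, H, C, F, G.
First losing bid is D's $33,600, which sets the uniform price.
Total revenue = 5 × $33,600 = $168,000.

Total revenue: $168,000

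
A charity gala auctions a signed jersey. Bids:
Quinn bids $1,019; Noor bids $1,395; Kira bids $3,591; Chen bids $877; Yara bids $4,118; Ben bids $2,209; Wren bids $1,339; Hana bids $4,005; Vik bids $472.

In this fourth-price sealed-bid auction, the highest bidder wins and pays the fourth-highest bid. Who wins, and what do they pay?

Yara pays $2,209

Sorting bids: 4,118 (Yara) > 4,005 (Hana) > 3,591 (Kira) > 2,209 (Ben) > 1,395 (Noor) > 1,339 (Wren) > …
Yara is highest; pays the fourth-highest bid, $2,209.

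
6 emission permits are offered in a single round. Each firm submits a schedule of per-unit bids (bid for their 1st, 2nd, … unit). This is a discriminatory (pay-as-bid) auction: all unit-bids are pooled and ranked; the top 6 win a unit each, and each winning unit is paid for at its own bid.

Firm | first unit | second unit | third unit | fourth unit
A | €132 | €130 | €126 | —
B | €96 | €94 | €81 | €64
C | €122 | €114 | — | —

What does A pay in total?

All unit-bids, highest first — top 6: 132 (A-1), 130 (A-2), 126 (A-3), 122 (C-1), 114 (C-2), 96 (B-1)
Next rejected bid: €94 (not a price — pay-as-bid).
A's winning unit-bids: 132 + 130 + 126 = €388.

A pays €388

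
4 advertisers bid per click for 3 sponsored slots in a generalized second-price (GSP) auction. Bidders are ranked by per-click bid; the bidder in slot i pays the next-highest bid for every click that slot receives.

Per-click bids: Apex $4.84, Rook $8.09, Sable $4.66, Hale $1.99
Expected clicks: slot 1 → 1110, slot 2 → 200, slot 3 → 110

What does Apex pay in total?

Apex pays $932.00

Per-click bids in order: $8.09 (Rook) > $4.84 (Apex) > $4.66 (Sable) > $1.99 (Hale)
Apex holds slot 2 → pays next bid $4.66 × 200 clicks = $932.00.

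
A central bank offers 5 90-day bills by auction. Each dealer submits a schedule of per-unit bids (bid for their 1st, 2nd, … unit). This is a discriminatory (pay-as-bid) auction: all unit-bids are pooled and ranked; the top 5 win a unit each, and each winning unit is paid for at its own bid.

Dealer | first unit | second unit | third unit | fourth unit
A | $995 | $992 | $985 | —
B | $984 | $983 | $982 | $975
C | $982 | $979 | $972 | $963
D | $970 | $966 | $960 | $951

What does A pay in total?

Merging the schedules and taking the best 5: 995 (A-1), 992 (A-2), 985 (A-3), 984 (B-1), 983 (B-2)
Next rejected bid: $982 (not a price — pay-as-bid).
A's winning unit-bids: 995 + 992 + 985 = $2,972.

A pays $2,972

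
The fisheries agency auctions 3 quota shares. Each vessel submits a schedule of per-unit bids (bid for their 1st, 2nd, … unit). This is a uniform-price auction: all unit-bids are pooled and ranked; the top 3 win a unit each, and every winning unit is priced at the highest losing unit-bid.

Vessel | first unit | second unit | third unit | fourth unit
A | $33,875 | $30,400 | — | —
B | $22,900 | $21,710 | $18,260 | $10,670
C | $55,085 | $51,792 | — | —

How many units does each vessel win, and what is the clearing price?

A 1, C 2; clearing price $30,400

All unit-bids, highest first — top 3: 55,085 (C-1), 51,792 (C-2), 33,875 (A-1)
First bid not allocated: $30,400.
Allocation: A 1, C 2.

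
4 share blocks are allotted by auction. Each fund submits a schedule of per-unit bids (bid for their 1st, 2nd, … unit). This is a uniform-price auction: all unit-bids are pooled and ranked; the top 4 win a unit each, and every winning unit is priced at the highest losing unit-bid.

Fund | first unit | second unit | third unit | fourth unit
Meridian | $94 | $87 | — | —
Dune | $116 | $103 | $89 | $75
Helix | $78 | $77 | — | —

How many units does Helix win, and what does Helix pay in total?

All unit-bids, highest first — top 4: 116 (Dune-1), 103 (Dune-2), 94 (Meridian-1), 89 (Dune-3)
First bid not allocated: $87.
Helix wins 0 unit(s) at $87 each.

Helix: 0 units, pays $0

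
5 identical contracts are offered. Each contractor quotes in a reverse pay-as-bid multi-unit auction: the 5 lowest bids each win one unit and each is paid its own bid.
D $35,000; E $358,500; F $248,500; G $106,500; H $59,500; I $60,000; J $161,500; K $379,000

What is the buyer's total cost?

Total cost: $422,500

Sorting: 35,000 (D), 59,500 (H), 60,000 (I), 106,500 (G), 161,500 (J), 248,500 (F), 358,500 (E), …
Winners (5 units): D, H, I, G, J.
Total cost = 35,000 + 59,500 + 60,000 + 106,500 + 161,500 = $422,500.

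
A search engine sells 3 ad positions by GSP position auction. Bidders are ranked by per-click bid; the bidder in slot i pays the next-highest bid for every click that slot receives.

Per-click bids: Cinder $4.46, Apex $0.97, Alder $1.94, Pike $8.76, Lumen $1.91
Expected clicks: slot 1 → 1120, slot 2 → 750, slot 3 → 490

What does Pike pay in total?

Pike pays $4995.20

Ranked by bid: $8.76 (Pike) > $4.46 (Cinder) > $1.94 (Alder) > $1.91 (Lumen) > …
Pike holds slot 1 → pays next bid $4.46 × 1120 clicks = $4995.20.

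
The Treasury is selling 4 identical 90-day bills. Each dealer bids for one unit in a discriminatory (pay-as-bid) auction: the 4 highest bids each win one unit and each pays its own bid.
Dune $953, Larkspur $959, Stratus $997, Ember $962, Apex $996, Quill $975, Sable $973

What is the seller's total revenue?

Sorting: 997 (Stratus), 996 (Apex), 975 (Quill), 973 (Sable), 962 (Ember), 959 (Larkspur), …
Top 4: Stratus, Apex, Quill, Sable.
Total revenue = 997 + 996 + 975 + 973 = $3,941.

Total revenue: $3,941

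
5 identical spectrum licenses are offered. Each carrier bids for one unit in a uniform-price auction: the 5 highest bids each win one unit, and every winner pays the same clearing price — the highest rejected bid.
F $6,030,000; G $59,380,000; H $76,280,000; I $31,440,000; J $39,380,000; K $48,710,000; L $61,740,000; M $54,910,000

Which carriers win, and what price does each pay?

Sorting: 76,280,000 (H), 61,740,000 (L), 59,380,000 (G), 54,910,000 (M), 48,710,000 (K), 39,380,000 (J), 31,440,000 (I), …
Winners (5 units): H, L, G, M, K.
First losing bid is J's $39,380,000, which sets the uniform price.

H, L, G, M, K; each pays $39,380,000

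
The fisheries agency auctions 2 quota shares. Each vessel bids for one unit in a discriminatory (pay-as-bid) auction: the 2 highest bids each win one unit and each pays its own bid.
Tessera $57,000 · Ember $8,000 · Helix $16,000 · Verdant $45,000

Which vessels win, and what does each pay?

Tessera $57,000, Verdant $45,000

Ordering the bids: 57,000 (Tessera), 45,000 (Verdant), 16,000 (Helix), 8,000 (Ember)
The 2 highest are Tessera, Verdant.
Each winner pays its own bid: Tessera $57,000, Verdant $45,000.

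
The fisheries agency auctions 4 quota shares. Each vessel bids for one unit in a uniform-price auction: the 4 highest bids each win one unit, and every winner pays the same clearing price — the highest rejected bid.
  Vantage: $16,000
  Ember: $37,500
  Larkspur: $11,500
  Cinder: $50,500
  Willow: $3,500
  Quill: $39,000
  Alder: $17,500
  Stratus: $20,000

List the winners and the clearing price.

Cinder, Quill, Ember, Stratus; each pays $17,500

Bids ranked high→low: 50,500 (Cinder), 39,000 (Quill), 37,500 (Ember), 20,000 (Stratus), 17,500 (Alder), 16,000 (Vantage), …
Winners (4 units): Cinder, Quill, Ember, Stratus.
First losing bid is Alder's $17,500, which sets the uniform price.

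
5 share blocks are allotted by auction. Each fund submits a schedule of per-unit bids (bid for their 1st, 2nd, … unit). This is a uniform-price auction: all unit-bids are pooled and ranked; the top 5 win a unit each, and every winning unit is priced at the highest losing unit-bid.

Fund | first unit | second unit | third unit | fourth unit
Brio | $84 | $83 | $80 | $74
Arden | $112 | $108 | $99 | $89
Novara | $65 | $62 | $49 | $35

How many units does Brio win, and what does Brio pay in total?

All unit-bids, highest first — top 5: 112 (Arden-1), 108 (Arden-2), 99 (Arden-3), 89 (Arden-4), 84 (Brio-1)
First bid not allocated: $83.
Brio wins 1 unit(s) at $83 each.

Brio: 1 unit, pays $83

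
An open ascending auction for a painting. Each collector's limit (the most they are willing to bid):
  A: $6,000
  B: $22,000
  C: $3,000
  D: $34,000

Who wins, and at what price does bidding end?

Open ascending-bid auction: the price rises until one bidder remains; the winner pays the price at which the last rival dropped out.
Limits in order: 34,000 (D) > 22,000 (B) > 6,000 (A) > 3,000 (C)
Bidding ends when B exits at $22,000; D takes it.

D wins at $22,000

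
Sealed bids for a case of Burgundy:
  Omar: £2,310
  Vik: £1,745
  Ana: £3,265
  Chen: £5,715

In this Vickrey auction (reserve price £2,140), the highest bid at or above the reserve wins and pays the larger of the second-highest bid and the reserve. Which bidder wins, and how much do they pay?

Chen pays £3,265

Sorting bids: 5,715 (Chen) > 3,265 (Ana) > 2,310 (Omar) > 1,745 (Vik)
Highest eligible bid: Chen at £5,715.
Second-highest bid £3,265 exceeds the reserve £2,140 → payment £3,265.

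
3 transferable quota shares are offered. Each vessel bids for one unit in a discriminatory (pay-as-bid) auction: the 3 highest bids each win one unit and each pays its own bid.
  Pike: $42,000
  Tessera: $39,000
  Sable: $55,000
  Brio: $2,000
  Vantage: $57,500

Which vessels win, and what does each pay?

Bids ranked high→low: 57,500 (Vantage), 55,000 (Sable), 42,000 (Pike), 39,000 (Tessera), 2,000 (Brio)
Winners (3 units): Vantage, Sable, Pike.
Each winner pays its own bid: Vantage $57,500, Sable $55,000, Pike $42,000.

Vantage $57,500, Sable $55,000, Pike $42,000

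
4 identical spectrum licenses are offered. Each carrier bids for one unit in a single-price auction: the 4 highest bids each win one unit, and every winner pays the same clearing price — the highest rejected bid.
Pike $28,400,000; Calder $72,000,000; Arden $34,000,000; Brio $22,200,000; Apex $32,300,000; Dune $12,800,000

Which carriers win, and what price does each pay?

Calder, Arden, Apex, Pike; each pays $22,200,000

Bids ranked high→low: 72,000,000 (Calder), 34,000,000 (Arden), 32,300,000 (Apex), 28,400,000 (Pike), 22,200,000 (Brio), 12,800,000 (Dune)
The 4 highest are Calder, Arden, Apex, Pike.
First losing bid is Brio's $22,200,000, which sets the uniform price.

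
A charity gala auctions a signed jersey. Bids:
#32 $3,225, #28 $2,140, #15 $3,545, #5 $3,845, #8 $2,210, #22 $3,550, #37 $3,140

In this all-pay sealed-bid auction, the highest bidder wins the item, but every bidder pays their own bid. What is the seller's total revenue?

Total revenue: $21,655

Bids in order: 3,845 (#5) > 3,550 (#22) > 3,545 (#15) > 3,225 (#32) > 3,140 (#37) > 2,210 (#8) > …
#5 wins with the top bid; all bids are sunk regardless.
Every bidder forfeits their bid regardless of winning.
Revenue = 3,225 + 2,140 + 3,545 + 3,845 + 2,210 + 3,550 + 3,140 = $21,655.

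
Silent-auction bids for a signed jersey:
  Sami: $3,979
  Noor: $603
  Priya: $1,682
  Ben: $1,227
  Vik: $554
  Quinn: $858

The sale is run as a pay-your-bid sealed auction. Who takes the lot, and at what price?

Bids in order: 3,979 (Sami) > 1,682 (Priya) > 1,227 (Ben) > 858 (Quinn) > 603 (Noor) > 554 (Vik)
First-price: Sami pays what they bid, $3,979.

Sami pays $3,979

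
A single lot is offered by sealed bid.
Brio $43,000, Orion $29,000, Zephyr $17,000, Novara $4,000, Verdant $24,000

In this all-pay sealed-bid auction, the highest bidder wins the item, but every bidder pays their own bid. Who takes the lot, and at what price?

Brio pays $43,000

Sorting bids: 43,000 (Brio) > 29,000 (Orion) > 24,000 (Verdant) > 17,000 (Zephyr) > 4,000 (Novara)
Brio wins with the top bid; all bids are sunk regardless.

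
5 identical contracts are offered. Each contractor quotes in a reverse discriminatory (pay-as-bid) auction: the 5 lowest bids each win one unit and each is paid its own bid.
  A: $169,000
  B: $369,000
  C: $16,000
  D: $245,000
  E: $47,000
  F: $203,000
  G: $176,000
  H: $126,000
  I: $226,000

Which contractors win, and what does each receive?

C $16,000, E $47,000, H $126,000, A $169,000, G $176,000

Sorting: 16,000 (C), 47,000 (E), 126,000 (H), 169,000 (A), 176,000 (G), 203,000 (F), 226,000 (I), …
Lowest 5: C, E, H, A, G.
Each winner is paid its own bid: C $16,000, E $47,000, H $126,000, A $169,000, G $176,000.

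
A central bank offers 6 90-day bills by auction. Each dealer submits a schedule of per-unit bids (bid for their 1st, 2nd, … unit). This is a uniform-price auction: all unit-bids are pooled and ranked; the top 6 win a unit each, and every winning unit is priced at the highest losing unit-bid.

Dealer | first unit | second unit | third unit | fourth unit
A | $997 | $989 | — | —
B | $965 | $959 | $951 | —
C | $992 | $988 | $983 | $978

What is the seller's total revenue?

Total revenue: $5,790

Pooled unit-bids ranked (top 6): 997 (A-1), 992 (C-1), 989 (A-2), 988 (C-2), 983 (C-3), 978 (C-4)
First bid not allocated: $965.
Allocation: A 2, C 4. Every unit priced at $965.
Revenue = 6 × 965 = $5,790.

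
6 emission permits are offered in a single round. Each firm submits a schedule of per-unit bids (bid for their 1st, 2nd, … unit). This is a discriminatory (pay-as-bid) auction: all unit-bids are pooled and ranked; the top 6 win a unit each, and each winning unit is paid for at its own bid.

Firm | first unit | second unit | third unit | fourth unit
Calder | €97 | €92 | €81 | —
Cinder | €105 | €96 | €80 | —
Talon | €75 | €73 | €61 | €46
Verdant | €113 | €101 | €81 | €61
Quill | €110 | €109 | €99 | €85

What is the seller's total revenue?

Merging the schedules and taking the best 6: 113 (Verdant-1), 110 (Quill-1), 109 (Quill-2), 105 (Cinder-1), 101 (Verdant-2), 99 (Quill-3)
Next rejected bid: €97 (not a price — pay-as-bid).
Each winning unit pays its own bid.
Revenue = 113 + 110 + 109 + 105 + 101 + 99 = €637.

Total revenue: €637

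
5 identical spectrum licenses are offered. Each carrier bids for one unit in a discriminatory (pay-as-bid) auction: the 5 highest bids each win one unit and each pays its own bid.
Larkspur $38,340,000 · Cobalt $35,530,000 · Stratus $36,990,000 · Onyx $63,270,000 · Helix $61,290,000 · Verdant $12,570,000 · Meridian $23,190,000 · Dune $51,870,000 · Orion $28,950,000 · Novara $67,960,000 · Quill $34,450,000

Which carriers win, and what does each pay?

Novara $67,960,000, Onyx $63,270,000, Helix $61,290,000, Dune $51,870,000, Larkspur $38,340,000

Bids ranked high→low: 67,960,000 (Novara), 63,270,000 (Onyx), 61,290,000 (Helix), 51,870,000 (Dune), 38,340,000 (Larkspur), 36,990,000 (Stratus), 35,530,000 (Cobalt), …
Winners (5 units): Novara, Onyx, Helix, Dune, Larkspur.
Each winner pays its own bid: Novara $67,960,000, Onyx $63,270,000, Helix $61,290,000, Dune $51,870,000, Larkspur $38,340,000.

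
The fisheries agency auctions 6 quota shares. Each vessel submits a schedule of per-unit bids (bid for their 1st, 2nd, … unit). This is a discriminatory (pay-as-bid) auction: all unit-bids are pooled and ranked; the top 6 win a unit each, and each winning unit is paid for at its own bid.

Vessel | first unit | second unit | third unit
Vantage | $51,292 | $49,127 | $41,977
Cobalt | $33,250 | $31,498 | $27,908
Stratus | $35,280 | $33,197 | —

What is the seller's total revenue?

Merging the schedules and taking the best 6: 51,292 (Vantage-1), 49,127 (Vantage-2), 41,977 (Vantage-3), 35,280 (Stratus-1), 33,250 (Cobalt-1), 33,197 (Stratus-2)
Next rejected bid: $31,498 (not a price — pay-as-bid).
Each winning unit pays its own bid.
Revenue = 51,292 + 49,127 + 41,977 + 35,280 + 33,250 + 33,197 = $244,123.

Total revenue: $244,123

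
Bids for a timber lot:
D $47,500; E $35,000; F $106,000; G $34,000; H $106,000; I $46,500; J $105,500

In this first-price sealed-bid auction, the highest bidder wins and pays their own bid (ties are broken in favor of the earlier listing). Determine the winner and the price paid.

F pays $106,000

Bids in order: 106,000 (F) > 106,000 (H) > 105,500 (J) > 47,500 (D) > 46,500 (I) > 35,000 (E) > …
F and H tie at $106,000; tie-break gives it to F.
F has the highest bid and pays exactly that: $106,000.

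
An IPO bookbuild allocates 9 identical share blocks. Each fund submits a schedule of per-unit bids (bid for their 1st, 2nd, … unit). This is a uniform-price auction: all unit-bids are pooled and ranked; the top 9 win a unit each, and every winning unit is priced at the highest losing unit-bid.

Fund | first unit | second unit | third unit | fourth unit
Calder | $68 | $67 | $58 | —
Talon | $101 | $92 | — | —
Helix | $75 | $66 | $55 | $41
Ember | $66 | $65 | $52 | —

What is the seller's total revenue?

Pooled unit-bids ranked (top 9): 101 (Talon-1), 92 (Talon-2), 75 (Helix-1), 68 (Calder-1), 67 (Calder-2), 66 (Helix-2), 66 (Ember-1), 65 (Ember-2), 58 (Calder-3)
Highest rejected unit-bid = $55.
Allocation: Calder 3, Ember 2, Helix 2, Talon 2. Every unit priced at $55.
Revenue = 9 × 55 = $495.

Total revenue: $495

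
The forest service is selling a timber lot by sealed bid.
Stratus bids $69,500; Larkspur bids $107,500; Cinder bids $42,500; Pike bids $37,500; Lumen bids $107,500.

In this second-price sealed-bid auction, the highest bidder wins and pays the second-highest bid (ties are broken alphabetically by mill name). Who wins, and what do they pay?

Rule: the highest bidder wins and pays the second-highest bid.
Bids ranked: 107,500 (Larkspur) > 107,500 (Lumen) > 69,500 (Stratus) > 42,500 (Cinder) > 37,500 (Pike)
Tie at $107,500 → Larkspur wins by tie-break.
Second-price: Larkspur pays Lumen's bid of $107,500.

Larkspur pays $107,500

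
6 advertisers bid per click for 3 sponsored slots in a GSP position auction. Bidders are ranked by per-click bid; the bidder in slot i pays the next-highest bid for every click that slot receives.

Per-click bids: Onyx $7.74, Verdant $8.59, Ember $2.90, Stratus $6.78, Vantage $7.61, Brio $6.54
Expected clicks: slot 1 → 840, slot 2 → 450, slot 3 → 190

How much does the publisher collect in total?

Sorting advertisers: $8.59 (Verdant) > $7.74 (Onyx) > $7.61 (Vantage) > $6.78 (Stratus) > …
Slot 1: Verdant pays $7.74 × 840 = $6501.60
Slot 2: Onyx pays $7.61 × 450 = $3424.50
Slot 3: Vantage pays $6.78 × 190 = $1288.20
Total = $11214.30

Total revenue: $11214.30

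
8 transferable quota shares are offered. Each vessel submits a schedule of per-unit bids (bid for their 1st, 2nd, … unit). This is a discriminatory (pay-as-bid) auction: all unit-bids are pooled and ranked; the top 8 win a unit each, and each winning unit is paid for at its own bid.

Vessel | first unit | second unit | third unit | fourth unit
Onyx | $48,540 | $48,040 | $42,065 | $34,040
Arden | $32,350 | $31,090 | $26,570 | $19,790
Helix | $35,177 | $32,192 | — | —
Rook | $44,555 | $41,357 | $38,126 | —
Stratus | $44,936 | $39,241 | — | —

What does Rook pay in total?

Rook pays $124,038

Pooled unit-bids ranked (top 8): 48,540 (Onyx-1), 48,040 (Onyx-2), 44,936 (Stratus-1), 44,555 (Rook-1), 42,065 (Onyx-3), 41,357 (Rook-2), 39,241 (Stratus-2), 38,126 (Rook-3)
Next rejected bid: $35,177 (not a price — pay-as-bid).
Rook's winning unit-bids: 44,555 + 41,357 + 38,126 = $124,038.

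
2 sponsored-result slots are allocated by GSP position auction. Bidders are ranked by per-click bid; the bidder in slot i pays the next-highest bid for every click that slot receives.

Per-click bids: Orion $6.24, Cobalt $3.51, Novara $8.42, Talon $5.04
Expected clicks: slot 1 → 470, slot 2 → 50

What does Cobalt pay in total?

Per-click bids in order: $8.42 (Novara) > $6.24 (Orion) > $5.04 (Talon) > …
Cobalt ranks below slot 2 → no slot, pays nothing.

Cobalt pays $0.00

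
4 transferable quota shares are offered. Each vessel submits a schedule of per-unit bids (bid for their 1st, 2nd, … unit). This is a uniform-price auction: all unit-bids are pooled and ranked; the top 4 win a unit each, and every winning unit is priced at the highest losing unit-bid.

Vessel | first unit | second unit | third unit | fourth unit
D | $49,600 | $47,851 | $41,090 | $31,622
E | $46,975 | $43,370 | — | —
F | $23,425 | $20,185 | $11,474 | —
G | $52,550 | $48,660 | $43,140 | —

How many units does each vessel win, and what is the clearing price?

D 2, G 2; clearing price $46,975

All unit-bids, highest first — top 4: 52,550 (G-1), 49,600 (D-1), 48,660 (G-2), 47,851 (D-2)
First bid not allocated: $46,975.
Allocation: D 2, G 2.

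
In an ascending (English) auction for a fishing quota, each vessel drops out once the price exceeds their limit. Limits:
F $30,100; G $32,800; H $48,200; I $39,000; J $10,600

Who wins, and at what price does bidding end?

H wins at $39,000

Limits in order: 48,200 (H) > 39,000 (I) > 32,800 (G) > 30,100 (F) > 10,600 (J)
Bidding ends when I exits at $39,000; H takes it.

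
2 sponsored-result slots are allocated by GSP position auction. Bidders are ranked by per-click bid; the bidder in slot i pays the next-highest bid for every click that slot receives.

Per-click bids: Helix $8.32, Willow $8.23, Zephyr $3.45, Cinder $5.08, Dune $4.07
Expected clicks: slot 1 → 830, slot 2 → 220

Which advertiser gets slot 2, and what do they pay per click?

Sorting advertisers: $8.32 (Helix) > $8.23 (Willow) > $5.08 (Cinder) > …
Slot 2 goes to the second-ranked bidder, Willow, who pays the next bid down: $5.08/click.

Willow; $5.08 per click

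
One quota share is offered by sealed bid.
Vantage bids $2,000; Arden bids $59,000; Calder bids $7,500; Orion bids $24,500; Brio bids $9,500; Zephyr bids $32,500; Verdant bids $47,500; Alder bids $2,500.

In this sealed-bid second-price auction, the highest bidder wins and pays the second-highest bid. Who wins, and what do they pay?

Arden pays $47,500

Sealed-bid second-price auction: the highest bidder wins and pays the second-highest bid.
Bids in order: 59,000 (Arden) > 47,500 (Verdant) > 32,500 (Zephyr) > 24,500 (Orion) > 9,500 (Brio) > 7,500 (Calder) > …
Arden wins with the highest bid; price is set by the runner-up at $47,500.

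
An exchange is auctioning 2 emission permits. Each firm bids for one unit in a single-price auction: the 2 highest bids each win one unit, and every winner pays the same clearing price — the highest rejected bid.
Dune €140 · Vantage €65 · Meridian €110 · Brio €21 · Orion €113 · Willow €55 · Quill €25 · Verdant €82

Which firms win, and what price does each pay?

Dune, Orion; each pays €110

Bids ranked high→low: 140 (Dune), 113 (Orion), 110 (Meridian), 82 (Verdant), …
Top 2: Dune, Orion.
Highest unsuccessful bid: €110 → clearing price.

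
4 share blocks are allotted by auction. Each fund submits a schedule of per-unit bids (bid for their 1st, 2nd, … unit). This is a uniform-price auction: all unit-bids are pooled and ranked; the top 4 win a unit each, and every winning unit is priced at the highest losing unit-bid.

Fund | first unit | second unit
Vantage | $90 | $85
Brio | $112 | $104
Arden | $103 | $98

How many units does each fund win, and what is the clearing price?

Arden 2, Brio 2; clearing price $90

All unit-bids, highest first — top 4: 112 (Brio-1), 104 (Brio-2), 103 (Arden-1), 98 (Arden-2)
First bid not allocated: $90.
Allocation: Arden 2, Brio 2.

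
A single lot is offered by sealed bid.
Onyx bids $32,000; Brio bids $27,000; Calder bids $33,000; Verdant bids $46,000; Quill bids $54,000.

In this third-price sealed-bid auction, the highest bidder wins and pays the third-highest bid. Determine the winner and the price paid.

Third-price sealed-bid auction: the highest bidder wins and pays the third-highest bid.
Bids in order: 54,000 (Quill) > 46,000 (Verdant) > 33,000 (Calder) > 32,000 (Onyx) > 27,000 (Brio)
Quill wins; payment is bid #3 in the ranking = $33,000.

Quill pays $33,000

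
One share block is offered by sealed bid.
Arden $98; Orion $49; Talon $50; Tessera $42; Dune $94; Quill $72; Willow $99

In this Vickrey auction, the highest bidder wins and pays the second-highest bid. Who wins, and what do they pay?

Willow pays $98

Sorting bids: 99 (Willow) > 98 (Arden) > 94 (Dune) > 72 (Quill) > 50 (Talon) > 49 (Orion) > …
Second-price: Willow pays Arden's bid of $98.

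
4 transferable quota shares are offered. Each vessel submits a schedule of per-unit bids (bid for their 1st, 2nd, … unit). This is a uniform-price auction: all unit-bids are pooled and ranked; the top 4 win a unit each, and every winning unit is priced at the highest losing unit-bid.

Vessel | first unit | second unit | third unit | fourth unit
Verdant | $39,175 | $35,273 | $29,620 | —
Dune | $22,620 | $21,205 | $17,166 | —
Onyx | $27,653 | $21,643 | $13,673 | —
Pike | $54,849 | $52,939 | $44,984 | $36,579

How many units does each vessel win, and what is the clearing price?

Pooled unit-bids ranked (top 4): 54,849 (Pike-1), 52,939 (Pike-2), 44,984 (Pike-3), 39,175 (Verdant-1)
First bid not allocated: $36,579.
Allocation: Pike 3, Verdant 1.

Pike 3, Verdant 1; clearing price $36,579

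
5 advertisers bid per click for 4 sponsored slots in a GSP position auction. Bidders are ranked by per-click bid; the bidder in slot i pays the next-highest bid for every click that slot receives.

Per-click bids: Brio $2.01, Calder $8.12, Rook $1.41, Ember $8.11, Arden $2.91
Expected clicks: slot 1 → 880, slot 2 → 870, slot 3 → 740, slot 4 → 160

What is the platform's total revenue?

Total revenue: $11381.50

Ranked by bid: $8.12 (Calder) > $8.11 (Ember) > $2.91 (Arden) > $2.01 (Brio) > $1.41 (Rook)
Slot 1: Calder pays $8.11 × 880 = $7136.80
Slot 2: Ember pays $2.91 × 870 = $2531.70
Slot 3: Arden pays $2.01 × 740 = $1487.40
Slot 4: Brio pays $1.41 × 160 = $225.60
Total = $11381.50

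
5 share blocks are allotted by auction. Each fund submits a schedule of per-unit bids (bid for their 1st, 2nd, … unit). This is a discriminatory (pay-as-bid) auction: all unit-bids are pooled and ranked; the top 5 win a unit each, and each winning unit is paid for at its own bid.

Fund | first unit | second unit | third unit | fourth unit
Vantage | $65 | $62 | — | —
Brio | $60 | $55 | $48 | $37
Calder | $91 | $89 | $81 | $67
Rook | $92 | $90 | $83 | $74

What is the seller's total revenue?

Merging the schedules and taking the best 5: 92 (Rook-1), 91 (Calder-1), 90 (Rook-2), 89 (Calder-2), 83 (Rook-3)
Next rejected bid: $81 (not a price — pay-as-bid).
Each winning unit pays its own bid.
Revenue = 92 + 91 + 90 + 89 + 83 = $445.

Total revenue: $445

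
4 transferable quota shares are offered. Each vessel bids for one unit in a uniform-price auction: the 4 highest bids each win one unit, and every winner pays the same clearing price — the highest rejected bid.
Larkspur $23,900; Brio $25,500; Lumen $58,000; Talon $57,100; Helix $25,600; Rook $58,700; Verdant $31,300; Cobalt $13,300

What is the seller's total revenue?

Ordering the bids: 58,700 (Rook), 58,000 (Lumen), 57,100 (Talon), 31,300 (Verdant), 25,600 (Helix), 25,500 (Brio), …
Top 4: Rook, Lumen, Talon, Verdant.
First losing bid is Helix's $25,600, which sets the uniform price.
Total revenue = 4 × $25,600 = $102,400.

Total revenue: $102,400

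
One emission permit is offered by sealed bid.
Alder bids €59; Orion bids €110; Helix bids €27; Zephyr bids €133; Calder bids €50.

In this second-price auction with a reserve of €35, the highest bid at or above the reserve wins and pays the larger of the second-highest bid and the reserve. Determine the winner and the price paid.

Zephyr pays €110

Bids in order: 133 (Zephyr) > 110 (Orion) > 59 (Alder) > 50 (Calder) > 27 (Helix)
Highest eligible bid: Zephyr at €133.
Second-highest bid €110 exceeds the reserve €35 → payment €110.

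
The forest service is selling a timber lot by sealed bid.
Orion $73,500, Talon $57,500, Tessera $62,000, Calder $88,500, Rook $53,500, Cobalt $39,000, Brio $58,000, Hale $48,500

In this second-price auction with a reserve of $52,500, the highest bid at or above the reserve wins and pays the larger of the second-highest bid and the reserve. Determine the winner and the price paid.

Calder pays $73,500

Second-price auction with a reserve of $52,500: the highest bid at or above the reserve wins and pays the larger of the second-highest bid and the reserve.
Bids in order: 88,500 (Calder) > 73,500 (Orion) > 62,000 (Tessera) > 58,000 (Brio) > 57,500 (Talon) > 53,500 (Rook) > …
Highest eligible bid: Calder at $88,500.
max(second-highest $73,500, reserve $52,500) = $73,500; the reserve does not bind.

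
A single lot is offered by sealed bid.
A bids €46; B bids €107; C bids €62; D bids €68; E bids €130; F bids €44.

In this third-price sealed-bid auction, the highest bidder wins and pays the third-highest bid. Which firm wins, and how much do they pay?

Bids in order: 130 (E) > 107 (B) > 68 (D) > 62 (C) > 46 (A) > 44 (F)
E wins; payment is bid #3 in the ranking = €68.

E pays €68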